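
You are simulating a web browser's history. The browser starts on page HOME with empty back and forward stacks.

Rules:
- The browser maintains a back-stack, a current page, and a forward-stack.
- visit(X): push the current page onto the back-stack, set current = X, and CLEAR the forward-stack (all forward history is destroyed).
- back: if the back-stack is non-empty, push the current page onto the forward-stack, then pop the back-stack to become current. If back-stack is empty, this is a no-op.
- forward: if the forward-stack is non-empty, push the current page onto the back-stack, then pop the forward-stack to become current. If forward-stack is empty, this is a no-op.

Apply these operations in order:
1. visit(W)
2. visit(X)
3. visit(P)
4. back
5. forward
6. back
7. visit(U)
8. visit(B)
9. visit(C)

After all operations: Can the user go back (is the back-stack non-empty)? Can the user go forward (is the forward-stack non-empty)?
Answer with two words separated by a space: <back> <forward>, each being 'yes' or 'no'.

Answer: yes no

Derivation:
After 1 (visit(W)): cur=W back=1 fwd=0
After 2 (visit(X)): cur=X back=2 fwd=0
After 3 (visit(P)): cur=P back=3 fwd=0
After 4 (back): cur=X back=2 fwd=1
After 5 (forward): cur=P back=3 fwd=0
After 6 (back): cur=X back=2 fwd=1
After 7 (visit(U)): cur=U back=3 fwd=0
After 8 (visit(B)): cur=B back=4 fwd=0
After 9 (visit(C)): cur=C back=5 fwd=0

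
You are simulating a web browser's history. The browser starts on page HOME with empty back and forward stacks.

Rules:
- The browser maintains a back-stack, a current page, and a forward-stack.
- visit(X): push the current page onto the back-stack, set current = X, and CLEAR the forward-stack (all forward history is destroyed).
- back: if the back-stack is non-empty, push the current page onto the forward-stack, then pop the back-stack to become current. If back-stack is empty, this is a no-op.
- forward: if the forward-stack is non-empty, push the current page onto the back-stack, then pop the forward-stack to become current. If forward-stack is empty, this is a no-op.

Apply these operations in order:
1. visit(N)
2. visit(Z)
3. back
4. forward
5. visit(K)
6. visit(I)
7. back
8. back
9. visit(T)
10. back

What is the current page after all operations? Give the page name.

After 1 (visit(N)): cur=N back=1 fwd=0
After 2 (visit(Z)): cur=Z back=2 fwd=0
After 3 (back): cur=N back=1 fwd=1
After 4 (forward): cur=Z back=2 fwd=0
After 5 (visit(K)): cur=K back=3 fwd=0
After 6 (visit(I)): cur=I back=4 fwd=0
After 7 (back): cur=K back=3 fwd=1
After 8 (back): cur=Z back=2 fwd=2
After 9 (visit(T)): cur=T back=3 fwd=0
After 10 (back): cur=Z back=2 fwd=1

Answer: Z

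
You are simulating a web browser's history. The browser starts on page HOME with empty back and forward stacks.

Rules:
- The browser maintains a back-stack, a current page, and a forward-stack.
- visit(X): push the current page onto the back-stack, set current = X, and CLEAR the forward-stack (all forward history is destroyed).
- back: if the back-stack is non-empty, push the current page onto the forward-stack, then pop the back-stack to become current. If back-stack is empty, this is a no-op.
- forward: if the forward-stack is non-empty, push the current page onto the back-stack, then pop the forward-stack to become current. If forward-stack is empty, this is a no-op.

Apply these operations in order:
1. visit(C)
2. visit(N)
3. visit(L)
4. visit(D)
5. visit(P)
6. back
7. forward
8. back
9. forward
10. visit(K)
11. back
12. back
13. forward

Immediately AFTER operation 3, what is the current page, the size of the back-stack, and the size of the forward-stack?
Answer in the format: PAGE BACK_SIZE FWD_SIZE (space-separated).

After 1 (visit(C)): cur=C back=1 fwd=0
After 2 (visit(N)): cur=N back=2 fwd=0
After 3 (visit(L)): cur=L back=3 fwd=0

L 3 0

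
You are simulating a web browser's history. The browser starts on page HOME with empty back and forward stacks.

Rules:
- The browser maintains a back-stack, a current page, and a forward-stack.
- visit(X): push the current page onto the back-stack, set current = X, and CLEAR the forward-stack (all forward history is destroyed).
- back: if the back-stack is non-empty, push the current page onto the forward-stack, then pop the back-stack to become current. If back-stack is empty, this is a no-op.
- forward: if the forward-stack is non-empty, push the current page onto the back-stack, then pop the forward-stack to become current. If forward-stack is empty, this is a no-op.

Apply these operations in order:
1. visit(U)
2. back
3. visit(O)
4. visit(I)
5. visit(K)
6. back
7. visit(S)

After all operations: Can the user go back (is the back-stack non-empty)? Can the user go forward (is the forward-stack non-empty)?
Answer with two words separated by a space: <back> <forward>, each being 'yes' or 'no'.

Answer: yes no

Derivation:
After 1 (visit(U)): cur=U back=1 fwd=0
After 2 (back): cur=HOME back=0 fwd=1
After 3 (visit(O)): cur=O back=1 fwd=0
After 4 (visit(I)): cur=I back=2 fwd=0
After 5 (visit(K)): cur=K back=3 fwd=0
After 6 (back): cur=I back=2 fwd=1
After 7 (visit(S)): cur=S back=3 fwd=0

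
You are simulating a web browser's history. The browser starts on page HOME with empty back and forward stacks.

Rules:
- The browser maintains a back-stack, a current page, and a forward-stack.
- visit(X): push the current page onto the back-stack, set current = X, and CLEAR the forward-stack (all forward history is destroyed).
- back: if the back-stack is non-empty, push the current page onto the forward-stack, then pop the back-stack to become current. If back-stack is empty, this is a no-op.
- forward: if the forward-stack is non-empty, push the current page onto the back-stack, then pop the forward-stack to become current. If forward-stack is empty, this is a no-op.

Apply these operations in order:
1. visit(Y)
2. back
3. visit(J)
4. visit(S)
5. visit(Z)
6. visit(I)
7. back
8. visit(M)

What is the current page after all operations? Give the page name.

After 1 (visit(Y)): cur=Y back=1 fwd=0
After 2 (back): cur=HOME back=0 fwd=1
After 3 (visit(J)): cur=J back=1 fwd=0
After 4 (visit(S)): cur=S back=2 fwd=0
After 5 (visit(Z)): cur=Z back=3 fwd=0
After 6 (visit(I)): cur=I back=4 fwd=0
After 7 (back): cur=Z back=3 fwd=1
After 8 (visit(M)): cur=M back=4 fwd=0

Answer: M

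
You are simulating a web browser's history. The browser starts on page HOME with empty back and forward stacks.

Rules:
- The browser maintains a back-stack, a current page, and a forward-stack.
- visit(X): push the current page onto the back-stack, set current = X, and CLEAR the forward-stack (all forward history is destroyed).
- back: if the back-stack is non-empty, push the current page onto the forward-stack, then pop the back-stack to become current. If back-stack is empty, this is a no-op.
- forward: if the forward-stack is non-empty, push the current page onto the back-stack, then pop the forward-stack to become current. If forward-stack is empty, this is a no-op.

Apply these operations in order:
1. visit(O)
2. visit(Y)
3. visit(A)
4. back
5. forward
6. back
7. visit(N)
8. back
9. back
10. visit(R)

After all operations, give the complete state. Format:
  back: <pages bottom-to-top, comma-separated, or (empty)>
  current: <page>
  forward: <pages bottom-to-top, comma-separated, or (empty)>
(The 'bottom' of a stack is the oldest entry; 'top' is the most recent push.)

After 1 (visit(O)): cur=O back=1 fwd=0
After 2 (visit(Y)): cur=Y back=2 fwd=0
After 3 (visit(A)): cur=A back=3 fwd=0
After 4 (back): cur=Y back=2 fwd=1
After 5 (forward): cur=A back=3 fwd=0
After 6 (back): cur=Y back=2 fwd=1
After 7 (visit(N)): cur=N back=3 fwd=0
After 8 (back): cur=Y back=2 fwd=1
After 9 (back): cur=O back=1 fwd=2
After 10 (visit(R)): cur=R back=2 fwd=0

Answer: back: HOME,O
current: R
forward: (empty)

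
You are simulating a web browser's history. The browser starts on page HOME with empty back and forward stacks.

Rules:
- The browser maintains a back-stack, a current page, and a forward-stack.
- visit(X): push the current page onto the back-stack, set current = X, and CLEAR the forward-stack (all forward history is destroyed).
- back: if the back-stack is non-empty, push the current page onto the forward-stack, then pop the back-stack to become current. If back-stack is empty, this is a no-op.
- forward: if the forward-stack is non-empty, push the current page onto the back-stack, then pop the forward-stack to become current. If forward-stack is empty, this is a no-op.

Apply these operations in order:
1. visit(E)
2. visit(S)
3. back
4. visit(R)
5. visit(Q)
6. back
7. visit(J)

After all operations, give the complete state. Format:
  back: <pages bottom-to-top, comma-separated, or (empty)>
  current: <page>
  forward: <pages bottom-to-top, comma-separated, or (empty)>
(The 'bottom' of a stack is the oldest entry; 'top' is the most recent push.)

After 1 (visit(E)): cur=E back=1 fwd=0
After 2 (visit(S)): cur=S back=2 fwd=0
After 3 (back): cur=E back=1 fwd=1
After 4 (visit(R)): cur=R back=2 fwd=0
After 5 (visit(Q)): cur=Q back=3 fwd=0
After 6 (back): cur=R back=2 fwd=1
After 7 (visit(J)): cur=J back=3 fwd=0

Answer: back: HOME,E,R
current: J
forward: (empty)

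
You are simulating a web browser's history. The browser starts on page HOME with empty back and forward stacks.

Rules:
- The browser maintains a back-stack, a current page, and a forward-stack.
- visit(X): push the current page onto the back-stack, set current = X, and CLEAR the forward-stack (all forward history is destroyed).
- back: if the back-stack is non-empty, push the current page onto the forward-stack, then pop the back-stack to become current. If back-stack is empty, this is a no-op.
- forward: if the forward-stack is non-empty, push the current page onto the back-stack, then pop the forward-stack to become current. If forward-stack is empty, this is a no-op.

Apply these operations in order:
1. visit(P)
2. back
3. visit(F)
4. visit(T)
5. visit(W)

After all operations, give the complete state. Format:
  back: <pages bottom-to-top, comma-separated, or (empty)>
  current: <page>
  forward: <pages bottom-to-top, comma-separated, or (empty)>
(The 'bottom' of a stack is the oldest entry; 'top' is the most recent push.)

Answer: back: HOME,F,T
current: W
forward: (empty)

Derivation:
After 1 (visit(P)): cur=P back=1 fwd=0
After 2 (back): cur=HOME back=0 fwd=1
After 3 (visit(F)): cur=F back=1 fwd=0
After 4 (visit(T)): cur=T back=2 fwd=0
After 5 (visit(W)): cur=W back=3 fwd=0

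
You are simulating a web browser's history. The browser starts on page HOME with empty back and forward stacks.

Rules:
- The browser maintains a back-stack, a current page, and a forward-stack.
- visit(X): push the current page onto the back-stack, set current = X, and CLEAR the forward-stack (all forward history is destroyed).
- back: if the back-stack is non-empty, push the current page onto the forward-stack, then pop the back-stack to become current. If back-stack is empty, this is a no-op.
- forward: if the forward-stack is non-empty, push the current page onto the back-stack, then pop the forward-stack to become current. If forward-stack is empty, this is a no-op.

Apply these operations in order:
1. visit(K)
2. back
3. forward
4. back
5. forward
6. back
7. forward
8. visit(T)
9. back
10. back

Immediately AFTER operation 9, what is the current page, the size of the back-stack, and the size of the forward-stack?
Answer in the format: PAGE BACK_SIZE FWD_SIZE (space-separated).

After 1 (visit(K)): cur=K back=1 fwd=0
After 2 (back): cur=HOME back=0 fwd=1
After 3 (forward): cur=K back=1 fwd=0
After 4 (back): cur=HOME back=0 fwd=1
After 5 (forward): cur=K back=1 fwd=0
After 6 (back): cur=HOME back=0 fwd=1
After 7 (forward): cur=K back=1 fwd=0
After 8 (visit(T)): cur=T back=2 fwd=0
After 9 (back): cur=K back=1 fwd=1

K 1 1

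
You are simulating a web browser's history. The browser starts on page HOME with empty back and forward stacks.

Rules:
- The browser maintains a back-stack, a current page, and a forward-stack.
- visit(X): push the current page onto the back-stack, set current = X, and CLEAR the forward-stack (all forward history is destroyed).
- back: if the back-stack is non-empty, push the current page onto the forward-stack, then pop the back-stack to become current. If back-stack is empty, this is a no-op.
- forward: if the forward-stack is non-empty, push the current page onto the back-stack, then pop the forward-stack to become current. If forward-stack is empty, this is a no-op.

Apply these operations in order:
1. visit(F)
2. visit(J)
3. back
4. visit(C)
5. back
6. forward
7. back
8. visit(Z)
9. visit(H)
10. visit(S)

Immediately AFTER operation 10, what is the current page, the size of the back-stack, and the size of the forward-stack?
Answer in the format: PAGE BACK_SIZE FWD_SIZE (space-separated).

After 1 (visit(F)): cur=F back=1 fwd=0
After 2 (visit(J)): cur=J back=2 fwd=0
After 3 (back): cur=F back=1 fwd=1
After 4 (visit(C)): cur=C back=2 fwd=0
After 5 (back): cur=F back=1 fwd=1
After 6 (forward): cur=C back=2 fwd=0
After 7 (back): cur=F back=1 fwd=1
After 8 (visit(Z)): cur=Z back=2 fwd=0
After 9 (visit(H)): cur=H back=3 fwd=0
After 10 (visit(S)): cur=S back=4 fwd=0

S 4 0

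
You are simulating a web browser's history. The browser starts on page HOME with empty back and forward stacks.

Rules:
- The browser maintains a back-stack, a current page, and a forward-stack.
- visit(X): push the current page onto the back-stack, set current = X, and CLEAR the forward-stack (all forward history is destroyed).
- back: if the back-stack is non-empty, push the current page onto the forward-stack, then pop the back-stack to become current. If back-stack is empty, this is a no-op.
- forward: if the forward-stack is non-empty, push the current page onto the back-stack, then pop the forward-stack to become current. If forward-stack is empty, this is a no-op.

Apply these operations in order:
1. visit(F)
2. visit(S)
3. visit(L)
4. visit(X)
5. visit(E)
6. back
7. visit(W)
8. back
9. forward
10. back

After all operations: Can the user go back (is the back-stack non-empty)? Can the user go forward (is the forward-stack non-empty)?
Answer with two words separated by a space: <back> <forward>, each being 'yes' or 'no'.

Answer: yes yes

Derivation:
After 1 (visit(F)): cur=F back=1 fwd=0
After 2 (visit(S)): cur=S back=2 fwd=0
After 3 (visit(L)): cur=L back=3 fwd=0
After 4 (visit(X)): cur=X back=4 fwd=0
After 5 (visit(E)): cur=E back=5 fwd=0
After 6 (back): cur=X back=4 fwd=1
After 7 (visit(W)): cur=W back=5 fwd=0
After 8 (back): cur=X back=4 fwd=1
After 9 (forward): cur=W back=5 fwd=0
After 10 (back): cur=X back=4 fwd=1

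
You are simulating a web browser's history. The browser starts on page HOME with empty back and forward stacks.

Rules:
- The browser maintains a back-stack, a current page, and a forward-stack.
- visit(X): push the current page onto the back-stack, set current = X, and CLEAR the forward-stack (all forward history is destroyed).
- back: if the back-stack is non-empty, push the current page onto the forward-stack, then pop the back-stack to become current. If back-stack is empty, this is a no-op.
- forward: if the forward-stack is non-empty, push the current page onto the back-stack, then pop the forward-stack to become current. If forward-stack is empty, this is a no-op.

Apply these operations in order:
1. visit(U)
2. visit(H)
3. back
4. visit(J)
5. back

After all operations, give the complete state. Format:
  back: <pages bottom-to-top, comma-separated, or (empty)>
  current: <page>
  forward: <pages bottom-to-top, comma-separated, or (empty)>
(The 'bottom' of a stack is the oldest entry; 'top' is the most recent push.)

Answer: back: HOME
current: U
forward: J

Derivation:
After 1 (visit(U)): cur=U back=1 fwd=0
After 2 (visit(H)): cur=H back=2 fwd=0
After 3 (back): cur=U back=1 fwd=1
After 4 (visit(J)): cur=J back=2 fwd=0
After 5 (back): cur=U back=1 fwd=1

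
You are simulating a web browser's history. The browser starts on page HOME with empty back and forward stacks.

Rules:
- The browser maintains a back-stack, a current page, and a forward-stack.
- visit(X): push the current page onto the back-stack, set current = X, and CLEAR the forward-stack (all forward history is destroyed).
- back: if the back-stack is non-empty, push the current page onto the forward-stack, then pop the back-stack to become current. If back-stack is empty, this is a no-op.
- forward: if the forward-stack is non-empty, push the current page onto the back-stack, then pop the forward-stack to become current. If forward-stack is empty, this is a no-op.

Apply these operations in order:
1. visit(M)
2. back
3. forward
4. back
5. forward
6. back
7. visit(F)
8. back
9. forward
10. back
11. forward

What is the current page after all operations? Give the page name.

After 1 (visit(M)): cur=M back=1 fwd=0
After 2 (back): cur=HOME back=0 fwd=1
After 3 (forward): cur=M back=1 fwd=0
After 4 (back): cur=HOME back=0 fwd=1
After 5 (forward): cur=M back=1 fwd=0
After 6 (back): cur=HOME back=0 fwd=1
After 7 (visit(F)): cur=F back=1 fwd=0
After 8 (back): cur=HOME back=0 fwd=1
After 9 (forward): cur=F back=1 fwd=0
After 10 (back): cur=HOME back=0 fwd=1
After 11 (forward): cur=F back=1 fwd=0

Answer: F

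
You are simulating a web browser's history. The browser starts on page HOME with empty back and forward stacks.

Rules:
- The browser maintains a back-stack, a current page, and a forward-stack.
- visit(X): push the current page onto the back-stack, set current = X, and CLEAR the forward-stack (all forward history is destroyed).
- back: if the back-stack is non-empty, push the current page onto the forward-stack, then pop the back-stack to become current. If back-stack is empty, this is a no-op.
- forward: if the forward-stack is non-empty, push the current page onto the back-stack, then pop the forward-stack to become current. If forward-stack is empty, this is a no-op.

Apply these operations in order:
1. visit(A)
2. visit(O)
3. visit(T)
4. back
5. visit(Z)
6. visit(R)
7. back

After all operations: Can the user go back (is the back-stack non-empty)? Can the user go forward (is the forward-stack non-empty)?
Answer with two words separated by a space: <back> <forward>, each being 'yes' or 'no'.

Answer: yes yes

Derivation:
After 1 (visit(A)): cur=A back=1 fwd=0
After 2 (visit(O)): cur=O back=2 fwd=0
After 3 (visit(T)): cur=T back=3 fwd=0
After 4 (back): cur=O back=2 fwd=1
After 5 (visit(Z)): cur=Z back=3 fwd=0
After 6 (visit(R)): cur=R back=4 fwd=0
After 7 (back): cur=Z back=3 fwd=1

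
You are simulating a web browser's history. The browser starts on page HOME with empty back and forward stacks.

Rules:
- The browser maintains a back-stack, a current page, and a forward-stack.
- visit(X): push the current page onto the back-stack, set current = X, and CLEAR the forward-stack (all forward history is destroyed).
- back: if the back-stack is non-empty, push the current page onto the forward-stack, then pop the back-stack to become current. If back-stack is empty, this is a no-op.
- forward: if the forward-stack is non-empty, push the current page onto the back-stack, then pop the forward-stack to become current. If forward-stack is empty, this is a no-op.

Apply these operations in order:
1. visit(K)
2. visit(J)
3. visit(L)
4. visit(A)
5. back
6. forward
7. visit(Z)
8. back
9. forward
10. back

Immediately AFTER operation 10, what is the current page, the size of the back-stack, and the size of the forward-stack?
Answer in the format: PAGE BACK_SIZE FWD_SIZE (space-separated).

After 1 (visit(K)): cur=K back=1 fwd=0
After 2 (visit(J)): cur=J back=2 fwd=0
After 3 (visit(L)): cur=L back=3 fwd=0
After 4 (visit(A)): cur=A back=4 fwd=0
After 5 (back): cur=L back=3 fwd=1
After 6 (forward): cur=A back=4 fwd=0
After 7 (visit(Z)): cur=Z back=5 fwd=0
After 8 (back): cur=A back=4 fwd=1
After 9 (forward): cur=Z back=5 fwd=0
After 10 (back): cur=A back=4 fwd=1

A 4 1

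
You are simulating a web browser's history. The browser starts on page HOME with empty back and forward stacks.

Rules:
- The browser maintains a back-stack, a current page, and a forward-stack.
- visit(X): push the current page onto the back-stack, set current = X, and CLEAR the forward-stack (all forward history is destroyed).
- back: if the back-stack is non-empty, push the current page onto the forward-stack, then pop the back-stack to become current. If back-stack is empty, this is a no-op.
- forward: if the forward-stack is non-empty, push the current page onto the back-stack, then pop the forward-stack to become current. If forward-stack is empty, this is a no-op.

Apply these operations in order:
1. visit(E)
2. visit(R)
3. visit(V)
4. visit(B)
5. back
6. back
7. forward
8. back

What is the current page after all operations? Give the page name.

Answer: R

Derivation:
After 1 (visit(E)): cur=E back=1 fwd=0
After 2 (visit(R)): cur=R back=2 fwd=0
After 3 (visit(V)): cur=V back=3 fwd=0
After 4 (visit(B)): cur=B back=4 fwd=0
After 5 (back): cur=V back=3 fwd=1
After 6 (back): cur=R back=2 fwd=2
After 7 (forward): cur=V back=3 fwd=1
After 8 (back): cur=R back=2 fwd=2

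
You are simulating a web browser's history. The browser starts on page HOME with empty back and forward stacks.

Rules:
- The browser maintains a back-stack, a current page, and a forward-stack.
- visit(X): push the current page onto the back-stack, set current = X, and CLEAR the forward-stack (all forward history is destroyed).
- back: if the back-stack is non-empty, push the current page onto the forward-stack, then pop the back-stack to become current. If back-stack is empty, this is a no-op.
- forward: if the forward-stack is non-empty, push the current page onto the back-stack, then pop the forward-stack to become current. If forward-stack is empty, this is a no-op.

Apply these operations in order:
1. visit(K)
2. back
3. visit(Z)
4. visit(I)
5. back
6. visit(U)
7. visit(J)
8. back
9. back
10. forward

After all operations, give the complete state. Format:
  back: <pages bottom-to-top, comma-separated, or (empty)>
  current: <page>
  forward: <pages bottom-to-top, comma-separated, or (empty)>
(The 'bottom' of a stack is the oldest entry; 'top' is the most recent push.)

After 1 (visit(K)): cur=K back=1 fwd=0
After 2 (back): cur=HOME back=0 fwd=1
After 3 (visit(Z)): cur=Z back=1 fwd=0
After 4 (visit(I)): cur=I back=2 fwd=0
After 5 (back): cur=Z back=1 fwd=1
After 6 (visit(U)): cur=U back=2 fwd=0
After 7 (visit(J)): cur=J back=3 fwd=0
After 8 (back): cur=U back=2 fwd=1
After 9 (back): cur=Z back=1 fwd=2
After 10 (forward): cur=U back=2 fwd=1

Answer: back: HOME,Z
current: U
forward: J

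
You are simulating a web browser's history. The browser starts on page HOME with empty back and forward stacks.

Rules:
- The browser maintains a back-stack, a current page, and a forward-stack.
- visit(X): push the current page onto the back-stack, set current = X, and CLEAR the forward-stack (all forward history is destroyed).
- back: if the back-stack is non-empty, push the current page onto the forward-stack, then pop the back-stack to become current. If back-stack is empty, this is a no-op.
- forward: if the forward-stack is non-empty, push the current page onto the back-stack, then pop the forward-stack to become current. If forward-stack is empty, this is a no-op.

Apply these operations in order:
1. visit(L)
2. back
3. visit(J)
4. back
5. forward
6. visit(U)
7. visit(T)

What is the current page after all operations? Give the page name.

Answer: T

Derivation:
After 1 (visit(L)): cur=L back=1 fwd=0
After 2 (back): cur=HOME back=0 fwd=1
After 3 (visit(J)): cur=J back=1 fwd=0
After 4 (back): cur=HOME back=0 fwd=1
After 5 (forward): cur=J back=1 fwd=0
After 6 (visit(U)): cur=U back=2 fwd=0
After 7 (visit(T)): cur=T back=3 fwd=0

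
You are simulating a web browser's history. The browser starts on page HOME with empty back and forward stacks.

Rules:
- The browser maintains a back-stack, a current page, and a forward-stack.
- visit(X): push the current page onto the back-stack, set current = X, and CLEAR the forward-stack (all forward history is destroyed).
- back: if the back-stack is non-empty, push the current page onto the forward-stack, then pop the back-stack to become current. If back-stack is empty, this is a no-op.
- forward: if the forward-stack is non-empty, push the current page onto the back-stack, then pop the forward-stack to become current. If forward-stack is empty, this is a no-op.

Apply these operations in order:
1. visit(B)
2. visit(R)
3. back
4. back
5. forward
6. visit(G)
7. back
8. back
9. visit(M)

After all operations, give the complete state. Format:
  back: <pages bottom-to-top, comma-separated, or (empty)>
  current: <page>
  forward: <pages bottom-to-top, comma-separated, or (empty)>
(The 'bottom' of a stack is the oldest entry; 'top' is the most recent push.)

After 1 (visit(B)): cur=B back=1 fwd=0
After 2 (visit(R)): cur=R back=2 fwd=0
After 3 (back): cur=B back=1 fwd=1
After 4 (back): cur=HOME back=0 fwd=2
After 5 (forward): cur=B back=1 fwd=1
After 6 (visit(G)): cur=G back=2 fwd=0
After 7 (back): cur=B back=1 fwd=1
After 8 (back): cur=HOME back=0 fwd=2
After 9 (visit(M)): cur=M back=1 fwd=0

Answer: back: HOME
current: M
forward: (empty)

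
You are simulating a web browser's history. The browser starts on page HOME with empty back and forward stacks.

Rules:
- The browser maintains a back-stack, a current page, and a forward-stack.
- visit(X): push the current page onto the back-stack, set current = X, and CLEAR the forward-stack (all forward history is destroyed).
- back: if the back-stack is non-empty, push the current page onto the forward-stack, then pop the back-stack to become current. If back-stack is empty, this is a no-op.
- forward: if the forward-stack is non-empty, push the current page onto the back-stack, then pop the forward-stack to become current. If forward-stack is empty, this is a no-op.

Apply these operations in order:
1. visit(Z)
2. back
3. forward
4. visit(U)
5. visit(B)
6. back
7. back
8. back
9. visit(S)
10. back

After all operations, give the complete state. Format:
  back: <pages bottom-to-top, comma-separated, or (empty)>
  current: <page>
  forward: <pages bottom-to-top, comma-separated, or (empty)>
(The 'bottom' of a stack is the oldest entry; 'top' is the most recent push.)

After 1 (visit(Z)): cur=Z back=1 fwd=0
After 2 (back): cur=HOME back=0 fwd=1
After 3 (forward): cur=Z back=1 fwd=0
After 4 (visit(U)): cur=U back=2 fwd=0
After 5 (visit(B)): cur=B back=3 fwd=0
After 6 (back): cur=U back=2 fwd=1
After 7 (back): cur=Z back=1 fwd=2
After 8 (back): cur=HOME back=0 fwd=3
After 9 (visit(S)): cur=S back=1 fwd=0
After 10 (back): cur=HOME back=0 fwd=1

Answer: back: (empty)
current: HOME
forward: S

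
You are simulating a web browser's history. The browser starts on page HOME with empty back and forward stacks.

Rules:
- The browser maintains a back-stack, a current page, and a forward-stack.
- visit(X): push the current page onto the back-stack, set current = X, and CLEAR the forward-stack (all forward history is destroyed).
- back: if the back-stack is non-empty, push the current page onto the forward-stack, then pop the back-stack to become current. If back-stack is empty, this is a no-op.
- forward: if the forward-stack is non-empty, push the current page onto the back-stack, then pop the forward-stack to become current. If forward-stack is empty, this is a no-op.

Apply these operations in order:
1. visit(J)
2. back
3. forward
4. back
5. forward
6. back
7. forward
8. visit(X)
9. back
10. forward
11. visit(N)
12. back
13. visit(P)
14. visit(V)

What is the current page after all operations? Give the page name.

After 1 (visit(J)): cur=J back=1 fwd=0
After 2 (back): cur=HOME back=0 fwd=1
After 3 (forward): cur=J back=1 fwd=0
After 4 (back): cur=HOME back=0 fwd=1
After 5 (forward): cur=J back=1 fwd=0
After 6 (back): cur=HOME back=0 fwd=1
After 7 (forward): cur=J back=1 fwd=0
After 8 (visit(X)): cur=X back=2 fwd=0
After 9 (back): cur=J back=1 fwd=1
After 10 (forward): cur=X back=2 fwd=0
After 11 (visit(N)): cur=N back=3 fwd=0
After 12 (back): cur=X back=2 fwd=1
After 13 (visit(P)): cur=P back=3 fwd=0
After 14 (visit(V)): cur=V back=4 fwd=0

Answer: V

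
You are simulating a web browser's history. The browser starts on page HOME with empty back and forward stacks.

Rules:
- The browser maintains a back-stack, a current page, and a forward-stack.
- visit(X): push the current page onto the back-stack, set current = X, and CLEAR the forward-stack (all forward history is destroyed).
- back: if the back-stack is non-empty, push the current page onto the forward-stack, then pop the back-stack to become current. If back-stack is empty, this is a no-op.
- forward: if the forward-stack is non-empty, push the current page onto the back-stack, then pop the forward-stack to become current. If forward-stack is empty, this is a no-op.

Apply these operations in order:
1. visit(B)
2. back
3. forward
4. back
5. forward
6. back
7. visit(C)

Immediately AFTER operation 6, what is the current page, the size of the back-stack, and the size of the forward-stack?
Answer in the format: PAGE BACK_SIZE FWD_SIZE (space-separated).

After 1 (visit(B)): cur=B back=1 fwd=0
After 2 (back): cur=HOME back=0 fwd=1
After 3 (forward): cur=B back=1 fwd=0
After 4 (back): cur=HOME back=0 fwd=1
After 5 (forward): cur=B back=1 fwd=0
After 6 (back): cur=HOME back=0 fwd=1

HOME 0 1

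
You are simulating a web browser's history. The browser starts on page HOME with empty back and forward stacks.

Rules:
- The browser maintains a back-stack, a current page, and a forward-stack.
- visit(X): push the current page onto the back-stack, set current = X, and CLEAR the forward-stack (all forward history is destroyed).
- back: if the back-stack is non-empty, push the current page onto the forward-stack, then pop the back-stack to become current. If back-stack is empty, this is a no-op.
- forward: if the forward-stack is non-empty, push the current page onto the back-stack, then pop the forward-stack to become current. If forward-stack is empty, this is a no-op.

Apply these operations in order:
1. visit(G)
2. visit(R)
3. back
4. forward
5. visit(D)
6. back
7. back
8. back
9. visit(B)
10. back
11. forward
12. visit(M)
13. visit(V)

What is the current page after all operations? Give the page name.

Answer: V

Derivation:
After 1 (visit(G)): cur=G back=1 fwd=0
After 2 (visit(R)): cur=R back=2 fwd=0
After 3 (back): cur=G back=1 fwd=1
After 4 (forward): cur=R back=2 fwd=0
After 5 (visit(D)): cur=D back=3 fwd=0
After 6 (back): cur=R back=2 fwd=1
After 7 (back): cur=G back=1 fwd=2
After 8 (back): cur=HOME back=0 fwd=3
After 9 (visit(B)): cur=B back=1 fwd=0
After 10 (back): cur=HOME back=0 fwd=1
After 11 (forward): cur=B back=1 fwd=0
After 12 (visit(M)): cur=M back=2 fwd=0
After 13 (visit(V)): cur=V back=3 fwd=0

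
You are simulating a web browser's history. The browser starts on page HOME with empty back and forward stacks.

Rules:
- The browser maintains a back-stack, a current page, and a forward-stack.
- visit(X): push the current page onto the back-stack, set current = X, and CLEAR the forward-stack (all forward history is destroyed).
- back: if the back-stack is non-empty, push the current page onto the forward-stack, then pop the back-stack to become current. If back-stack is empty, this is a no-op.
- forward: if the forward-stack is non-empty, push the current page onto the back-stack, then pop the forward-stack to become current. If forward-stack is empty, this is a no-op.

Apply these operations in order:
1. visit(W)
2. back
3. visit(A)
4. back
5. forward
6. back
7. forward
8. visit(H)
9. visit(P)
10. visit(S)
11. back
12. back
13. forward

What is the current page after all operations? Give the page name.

After 1 (visit(W)): cur=W back=1 fwd=0
After 2 (back): cur=HOME back=0 fwd=1
After 3 (visit(A)): cur=A back=1 fwd=0
After 4 (back): cur=HOME back=0 fwd=1
After 5 (forward): cur=A back=1 fwd=0
After 6 (back): cur=HOME back=0 fwd=1
After 7 (forward): cur=A back=1 fwd=0
After 8 (visit(H)): cur=H back=2 fwd=0
After 9 (visit(P)): cur=P back=3 fwd=0
After 10 (visit(S)): cur=S back=4 fwd=0
After 11 (back): cur=P back=3 fwd=1
After 12 (back): cur=H back=2 fwd=2
After 13 (forward): cur=P back=3 fwd=1

Answer: P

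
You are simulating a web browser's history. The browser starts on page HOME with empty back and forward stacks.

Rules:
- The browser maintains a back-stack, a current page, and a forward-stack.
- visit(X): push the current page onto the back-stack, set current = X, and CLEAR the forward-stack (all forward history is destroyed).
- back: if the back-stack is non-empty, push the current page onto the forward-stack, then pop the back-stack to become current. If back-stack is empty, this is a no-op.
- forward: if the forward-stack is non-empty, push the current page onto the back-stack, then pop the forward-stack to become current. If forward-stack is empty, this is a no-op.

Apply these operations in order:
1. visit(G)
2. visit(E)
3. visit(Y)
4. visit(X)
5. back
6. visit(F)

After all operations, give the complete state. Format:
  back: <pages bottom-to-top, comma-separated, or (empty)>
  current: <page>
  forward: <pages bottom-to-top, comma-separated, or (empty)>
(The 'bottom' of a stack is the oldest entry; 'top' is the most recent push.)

After 1 (visit(G)): cur=G back=1 fwd=0
After 2 (visit(E)): cur=E back=2 fwd=0
After 3 (visit(Y)): cur=Y back=3 fwd=0
After 4 (visit(X)): cur=X back=4 fwd=0
After 5 (back): cur=Y back=3 fwd=1
After 6 (visit(F)): cur=F back=4 fwd=0

Answer: back: HOME,G,E,Y
current: F
forward: (empty)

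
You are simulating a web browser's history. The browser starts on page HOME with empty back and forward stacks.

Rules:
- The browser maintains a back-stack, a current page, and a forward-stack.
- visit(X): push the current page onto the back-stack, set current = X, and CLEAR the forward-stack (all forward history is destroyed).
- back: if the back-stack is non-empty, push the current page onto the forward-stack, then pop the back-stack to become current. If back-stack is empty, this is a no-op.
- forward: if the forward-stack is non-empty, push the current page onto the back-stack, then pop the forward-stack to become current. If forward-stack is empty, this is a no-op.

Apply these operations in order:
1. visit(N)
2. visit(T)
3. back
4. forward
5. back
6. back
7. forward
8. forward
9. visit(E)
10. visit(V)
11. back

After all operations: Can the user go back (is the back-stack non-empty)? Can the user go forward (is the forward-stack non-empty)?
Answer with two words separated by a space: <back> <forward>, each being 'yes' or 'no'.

Answer: yes yes

Derivation:
After 1 (visit(N)): cur=N back=1 fwd=0
After 2 (visit(T)): cur=T back=2 fwd=0
After 3 (back): cur=N back=1 fwd=1
After 4 (forward): cur=T back=2 fwd=0
After 5 (back): cur=N back=1 fwd=1
After 6 (back): cur=HOME back=0 fwd=2
After 7 (forward): cur=N back=1 fwd=1
After 8 (forward): cur=T back=2 fwd=0
After 9 (visit(E)): cur=E back=3 fwd=0
After 10 (visit(V)): cur=V back=4 fwd=0
After 11 (back): cur=E back=3 fwd=1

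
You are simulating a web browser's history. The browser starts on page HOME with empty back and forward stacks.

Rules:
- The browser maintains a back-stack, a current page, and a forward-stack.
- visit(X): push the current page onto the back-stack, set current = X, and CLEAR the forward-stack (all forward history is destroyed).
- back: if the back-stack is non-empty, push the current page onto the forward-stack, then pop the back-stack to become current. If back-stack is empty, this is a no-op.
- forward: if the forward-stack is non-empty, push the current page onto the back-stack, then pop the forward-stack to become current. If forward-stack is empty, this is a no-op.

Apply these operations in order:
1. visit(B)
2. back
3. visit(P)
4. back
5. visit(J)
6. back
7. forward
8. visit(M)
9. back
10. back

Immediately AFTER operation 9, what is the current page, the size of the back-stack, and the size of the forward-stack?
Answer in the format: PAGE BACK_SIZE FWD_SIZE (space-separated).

After 1 (visit(B)): cur=B back=1 fwd=0
After 2 (back): cur=HOME back=0 fwd=1
After 3 (visit(P)): cur=P back=1 fwd=0
After 4 (back): cur=HOME back=0 fwd=1
After 5 (visit(J)): cur=J back=1 fwd=0
After 6 (back): cur=HOME back=0 fwd=1
After 7 (forward): cur=J back=1 fwd=0
After 8 (visit(M)): cur=M back=2 fwd=0
After 9 (back): cur=J back=1 fwd=1

J 1 1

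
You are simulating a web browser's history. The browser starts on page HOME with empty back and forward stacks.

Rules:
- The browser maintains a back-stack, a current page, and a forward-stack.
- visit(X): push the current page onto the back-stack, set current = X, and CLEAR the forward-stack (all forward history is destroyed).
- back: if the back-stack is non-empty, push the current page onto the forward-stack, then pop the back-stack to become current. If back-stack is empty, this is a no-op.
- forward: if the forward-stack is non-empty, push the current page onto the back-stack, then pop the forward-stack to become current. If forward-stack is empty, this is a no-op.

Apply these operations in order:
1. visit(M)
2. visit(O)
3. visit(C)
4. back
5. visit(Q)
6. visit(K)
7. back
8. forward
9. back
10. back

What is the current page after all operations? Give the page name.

After 1 (visit(M)): cur=M back=1 fwd=0
After 2 (visit(O)): cur=O back=2 fwd=0
After 3 (visit(C)): cur=C back=3 fwd=0
After 4 (back): cur=O back=2 fwd=1
After 5 (visit(Q)): cur=Q back=3 fwd=0
After 6 (visit(K)): cur=K back=4 fwd=0
After 7 (back): cur=Q back=3 fwd=1
After 8 (forward): cur=K back=4 fwd=0
After 9 (back): cur=Q back=3 fwd=1
After 10 (back): cur=O back=2 fwd=2

Answer: O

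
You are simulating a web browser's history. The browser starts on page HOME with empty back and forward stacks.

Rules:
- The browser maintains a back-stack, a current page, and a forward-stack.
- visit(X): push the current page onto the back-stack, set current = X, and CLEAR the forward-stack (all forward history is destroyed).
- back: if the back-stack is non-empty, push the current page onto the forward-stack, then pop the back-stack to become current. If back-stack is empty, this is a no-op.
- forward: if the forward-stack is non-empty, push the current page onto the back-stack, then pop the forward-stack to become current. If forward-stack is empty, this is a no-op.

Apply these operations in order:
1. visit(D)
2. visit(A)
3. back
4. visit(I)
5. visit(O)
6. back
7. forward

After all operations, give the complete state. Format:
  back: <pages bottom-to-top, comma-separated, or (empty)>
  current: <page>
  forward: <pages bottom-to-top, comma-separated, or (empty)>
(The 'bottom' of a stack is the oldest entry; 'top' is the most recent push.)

Answer: back: HOME,D,I
current: O
forward: (empty)

Derivation:
After 1 (visit(D)): cur=D back=1 fwd=0
After 2 (visit(A)): cur=A back=2 fwd=0
After 3 (back): cur=D back=1 fwd=1
After 4 (visit(I)): cur=I back=2 fwd=0
After 5 (visit(O)): cur=O back=3 fwd=0
After 6 (back): cur=I back=2 fwd=1
After 7 (forward): cur=O back=3 fwd=0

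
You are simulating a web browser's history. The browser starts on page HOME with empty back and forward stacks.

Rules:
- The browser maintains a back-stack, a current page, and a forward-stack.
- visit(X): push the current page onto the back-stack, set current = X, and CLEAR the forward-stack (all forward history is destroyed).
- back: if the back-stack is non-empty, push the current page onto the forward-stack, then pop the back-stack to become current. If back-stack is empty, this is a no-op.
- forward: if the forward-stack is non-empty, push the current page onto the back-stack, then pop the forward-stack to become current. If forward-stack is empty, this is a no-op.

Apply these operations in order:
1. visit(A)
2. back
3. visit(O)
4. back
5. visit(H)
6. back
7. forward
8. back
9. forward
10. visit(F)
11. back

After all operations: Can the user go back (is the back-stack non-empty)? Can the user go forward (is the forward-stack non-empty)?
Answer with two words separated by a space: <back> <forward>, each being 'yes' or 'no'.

Answer: yes yes

Derivation:
After 1 (visit(A)): cur=A back=1 fwd=0
After 2 (back): cur=HOME back=0 fwd=1
After 3 (visit(O)): cur=O back=1 fwd=0
After 4 (back): cur=HOME back=0 fwd=1
After 5 (visit(H)): cur=H back=1 fwd=0
After 6 (back): cur=HOME back=0 fwd=1
After 7 (forward): cur=H back=1 fwd=0
After 8 (back): cur=HOME back=0 fwd=1
After 9 (forward): cur=H back=1 fwd=0
After 10 (visit(F)): cur=F back=2 fwd=0
After 11 (back): cur=H back=1 fwd=1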